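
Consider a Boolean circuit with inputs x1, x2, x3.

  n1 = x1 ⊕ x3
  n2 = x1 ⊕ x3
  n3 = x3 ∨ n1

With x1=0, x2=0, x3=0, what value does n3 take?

0

n1 = 0 ⊕ 0 = 0
n3 = 0 ∨ 0 = 0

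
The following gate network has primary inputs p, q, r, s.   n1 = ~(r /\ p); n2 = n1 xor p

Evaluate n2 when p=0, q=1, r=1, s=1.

n1 = ~(1 /\ 0) = 1
n2 = 1 xor 0 = 1

1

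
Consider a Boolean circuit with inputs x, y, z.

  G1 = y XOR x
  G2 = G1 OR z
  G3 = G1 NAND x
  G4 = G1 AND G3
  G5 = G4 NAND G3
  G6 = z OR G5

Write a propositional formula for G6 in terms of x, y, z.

z OR (((y XOR x) AND ((y XOR x) NAND x)) NAND ((y XOR x) NAND x))

G1 = y XOR x
G3 = G1 NAND x = (y XOR x) NAND x
G4 = G1 AND G3 = (y XOR x) AND ((y XOR x) NAND x)
G5 = G4 NAND G3 = ((y XOR x) AND ((y XOR x) NAND x)) NAND ((y XOR x) NAND x)
G6 = z OR G5 = z OR (((y XOR x) AND ((y XOR x) NAND x)) NAND ((y XOR x) NAND x))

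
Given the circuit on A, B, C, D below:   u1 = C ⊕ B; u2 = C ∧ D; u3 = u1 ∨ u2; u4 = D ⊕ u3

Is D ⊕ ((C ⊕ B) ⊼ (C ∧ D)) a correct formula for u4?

u1 = C ⊕ B
u2 = C ∧ D
u3 = u1 ∨ u2 = (C ⊕ B) ∨ (C ∧ D)
u4 = D ⊕ u3 = D ⊕ ((C ⊕ B) ∨ (C ∧ D))
At A=0, B=0, C=0, D=0: circuit gives 0, formula gives 1.

No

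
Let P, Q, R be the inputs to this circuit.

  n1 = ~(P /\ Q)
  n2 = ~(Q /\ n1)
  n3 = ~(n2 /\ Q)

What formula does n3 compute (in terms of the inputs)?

~((~(Q /\ (~(P /\ Q)))) /\ Q)

n1 = ~(P /\ Q)
n2 = ~(Q /\ n1) = ~(Q /\ (~(P /\ Q)))
n3 = ~(n2 /\ Q) = ~((~(Q /\ (~(P /\ Q)))) /\ Q)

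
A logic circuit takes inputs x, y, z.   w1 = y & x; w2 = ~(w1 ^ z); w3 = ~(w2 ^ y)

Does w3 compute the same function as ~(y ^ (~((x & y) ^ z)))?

Yes

w1 = y & x
w2 = ~(w1 ^ z) = ~((y & x) ^ z)
w3 = ~(w2 ^ y) = ~((~((y & x) ^ z)) ^ y)
At x=0, y=0, z=0: circuit gives 0, formula gives 0.
At x=0, y=0, z=1: circuit gives 1, formula gives 1.
Agrees on all 8 inputs.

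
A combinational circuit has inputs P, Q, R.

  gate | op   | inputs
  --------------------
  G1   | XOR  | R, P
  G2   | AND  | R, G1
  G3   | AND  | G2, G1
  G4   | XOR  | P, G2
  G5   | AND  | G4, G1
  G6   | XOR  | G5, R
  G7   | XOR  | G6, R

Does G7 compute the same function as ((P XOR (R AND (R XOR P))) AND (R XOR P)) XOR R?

G1 = R XOR P
G2 = R AND G1 = R AND (R XOR P)
G4 = P XOR G2 = P XOR (R AND (R XOR P))
G5 = G4 AND G1 = (P XOR (R AND (R XOR P))) AND (R XOR P)
G6 = G5 XOR R = ((P XOR (R AND (R XOR P))) AND (R XOR P)) XOR R
G7 = G6 XOR R = (((P XOR (R AND (R XOR P))) AND (R XOR P)) XOR R) XOR R
At P=0, Q=0, R=1: circuit gives 1, formula gives 0.

No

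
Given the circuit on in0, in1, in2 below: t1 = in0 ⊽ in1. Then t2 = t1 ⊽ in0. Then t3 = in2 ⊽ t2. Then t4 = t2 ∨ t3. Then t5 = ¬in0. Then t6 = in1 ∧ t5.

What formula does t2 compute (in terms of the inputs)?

(in0 ⊽ in1) ⊽ in0

t1 = in0 ⊽ in1
t2 = t1 ⊽ in0 = (in0 ⊽ in1) ⊽ in0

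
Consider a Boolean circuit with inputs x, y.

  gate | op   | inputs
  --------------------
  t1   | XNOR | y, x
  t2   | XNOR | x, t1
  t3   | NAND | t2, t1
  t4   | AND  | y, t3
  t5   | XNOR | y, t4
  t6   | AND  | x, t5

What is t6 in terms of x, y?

x AND (y XNOR (y AND ((x XNOR (y XNOR x)) NAND (y XNOR x))))

t1 = y XNOR x
t2 = x XNOR t1 = x XNOR (y XNOR x)
t3 = t2 NAND t1 = (x XNOR (y XNOR x)) NAND (y XNOR x)
t4 = y AND t3 = y AND ((x XNOR (y XNOR x)) NAND (y XNOR x))
t5 = y XNOR t4 = y XNOR (y AND ((x XNOR (y XNOR x)) NAND (y XNOR x)))
t6 = x AND t5 = x AND (y XNOR (y AND ((x XNOR (y XNOR x)) NAND (y XNOR x))))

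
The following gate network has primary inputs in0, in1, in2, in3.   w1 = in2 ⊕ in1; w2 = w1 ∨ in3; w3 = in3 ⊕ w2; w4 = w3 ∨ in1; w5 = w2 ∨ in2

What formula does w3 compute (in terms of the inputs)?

w1 = in2 ⊕ in1
w2 = w1 ∨ in3 = (in2 ⊕ in1) ∨ in3
w3 = in3 ⊕ w2 = in3 ⊕ ((in2 ⊕ in1) ∨ in3)

in3 ⊕ ((in2 ⊕ in1) ∨ in3)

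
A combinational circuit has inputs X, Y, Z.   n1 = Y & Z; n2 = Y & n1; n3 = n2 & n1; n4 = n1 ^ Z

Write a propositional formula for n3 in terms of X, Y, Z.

(Y & (Y & Z)) & (Y & Z)

n1 = Y & Z
n2 = Y & n1 = Y & (Y & Z)
n3 = n2 & n1 = (Y & (Y & Z)) & (Y & Z)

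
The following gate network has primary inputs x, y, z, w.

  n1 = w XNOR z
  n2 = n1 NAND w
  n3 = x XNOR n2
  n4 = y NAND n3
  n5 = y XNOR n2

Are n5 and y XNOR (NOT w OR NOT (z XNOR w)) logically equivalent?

n1 = w XNOR z
n2 = n1 NAND w = (w XNOR z) NAND w
n5 = y XNOR n2 = y XNOR ((w XNOR z) NAND w)
At x=0, y=0, z=0, w=0: circuit gives 0, formula gives 0.
At x=0, y=0, z=1, w=1: circuit gives 1, formula gives 1.
Agrees on all 16 inputs.

Yes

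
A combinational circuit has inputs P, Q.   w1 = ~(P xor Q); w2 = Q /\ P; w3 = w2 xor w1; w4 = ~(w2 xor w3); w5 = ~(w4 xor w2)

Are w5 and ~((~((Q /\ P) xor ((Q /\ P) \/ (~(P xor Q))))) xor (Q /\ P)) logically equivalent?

No

w1 = ~(P xor Q)
w2 = Q /\ P
w3 = w2 xor w1 = (Q /\ P) xor (~(P xor Q))
w4 = ~(w2 xor w3) = ~((Q /\ P) xor ((Q /\ P) xor (~(P xor Q))))
w5 = ~(w4 xor w2) = ~((~((Q /\ P) xor ((Q /\ P) xor (~(P xor Q))))) xor (Q /\ P))
At P=1, Q=1: circuit gives 0, formula gives 1.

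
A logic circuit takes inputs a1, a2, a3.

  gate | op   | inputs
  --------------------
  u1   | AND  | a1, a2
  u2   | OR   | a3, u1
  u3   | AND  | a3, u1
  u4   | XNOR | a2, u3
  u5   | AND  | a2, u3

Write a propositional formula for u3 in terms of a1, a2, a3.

u1 = a1 AND a2
u3 = a3 AND u1 = a3 AND (a1 AND a2)

a3 AND (a1 AND a2)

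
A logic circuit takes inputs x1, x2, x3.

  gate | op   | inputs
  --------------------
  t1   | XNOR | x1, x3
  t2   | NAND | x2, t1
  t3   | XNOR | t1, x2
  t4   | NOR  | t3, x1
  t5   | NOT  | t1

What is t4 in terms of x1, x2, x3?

((x1 XNOR x3) XNOR x2) NOR x1

t1 = x1 XNOR x3
t3 = t1 XNOR x2 = (x1 XNOR x3) XNOR x2
t4 = t3 NOR x1 = ((x1 XNOR x3) XNOR x2) NOR x1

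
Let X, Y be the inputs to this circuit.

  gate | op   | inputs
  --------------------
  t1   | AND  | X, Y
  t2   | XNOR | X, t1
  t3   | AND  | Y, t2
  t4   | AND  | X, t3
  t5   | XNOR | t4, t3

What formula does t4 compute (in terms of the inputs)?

t1 = X AND Y
t2 = X XNOR t1 = X XNOR (X AND Y)
t3 = Y AND t2 = Y AND (X XNOR (X AND Y))
t4 = X AND t3 = X AND (Y AND (X XNOR (X AND Y)))

X AND (Y AND (X XNOR (X AND Y)))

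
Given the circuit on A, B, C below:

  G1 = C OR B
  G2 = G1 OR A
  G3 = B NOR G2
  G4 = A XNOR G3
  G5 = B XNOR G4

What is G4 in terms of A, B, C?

G1 = C OR B
G2 = G1 OR A = (C OR B) OR A
G3 = B NOR G2 = B NOR ((C OR B) OR A)
G4 = A XNOR G3 = A XNOR (B NOR ((C OR B) OR A))

A XNOR (B NOR ((C OR B) OR A))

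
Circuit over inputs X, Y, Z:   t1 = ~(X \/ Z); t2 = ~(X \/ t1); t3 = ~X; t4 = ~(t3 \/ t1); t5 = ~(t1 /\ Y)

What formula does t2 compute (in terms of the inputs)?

t1 = ~(X \/ Z)
t2 = ~(X \/ t1) = ~(X \/ (~(X \/ Z)))

~(X \/ (~(X \/ Z)))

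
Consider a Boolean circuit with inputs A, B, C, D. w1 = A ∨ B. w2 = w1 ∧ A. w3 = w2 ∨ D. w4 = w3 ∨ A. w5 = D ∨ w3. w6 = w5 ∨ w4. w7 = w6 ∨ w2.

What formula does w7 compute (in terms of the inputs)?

((D ∨ (((A ∨ B) ∧ A) ∨ D)) ∨ ((((A ∨ B) ∧ A) ∨ D) ∨ A)) ∨ ((A ∨ B) ∧ A)

w1 = A ∨ B
w2 = w1 ∧ A = (A ∨ B) ∧ A
w3 = w2 ∨ D = ((A ∨ B) ∧ A) ∨ D
w4 = w3 ∨ A = (((A ∨ B) ∧ A) ∨ D) ∨ A
w5 = D ∨ w3 = D ∨ (((A ∨ B) ∧ A) ∨ D)
w6 = w5 ∨ w4 = (D ∨ (((A ∨ B) ∧ A) ∨ D)) ∨ ((((A ∨ B) ∧ A) ∨ D) ∨ A)
w7 = w6 ∨ w2 = ((D ∨ (((A ∨ B) ∧ A) ∨ D)) ∨ ((((A ∨ B) ∧ A) ∨ D) ∨ A)) ∨ ((A ∨ B) ∧ A)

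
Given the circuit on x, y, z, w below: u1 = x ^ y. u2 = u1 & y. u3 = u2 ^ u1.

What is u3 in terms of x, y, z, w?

((x ^ y) & y) ^ (x ^ y)

u1 = x ^ y
u2 = u1 & y = (x ^ y) & y
u3 = u2 ^ u1 = ((x ^ y) & y) ^ (x ^ y)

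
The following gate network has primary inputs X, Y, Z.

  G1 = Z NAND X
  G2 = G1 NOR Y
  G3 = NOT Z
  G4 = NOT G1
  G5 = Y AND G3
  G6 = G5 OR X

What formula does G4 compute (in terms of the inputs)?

G1 = Z NAND X
G4 = NOT G1 = NOT (Z NAND X)

NOT (Z NAND X)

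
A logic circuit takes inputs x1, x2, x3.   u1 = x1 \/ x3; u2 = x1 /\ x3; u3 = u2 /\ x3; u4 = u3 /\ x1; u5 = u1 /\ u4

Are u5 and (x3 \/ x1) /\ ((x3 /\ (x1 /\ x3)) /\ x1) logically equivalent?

u1 = x1 \/ x3
u2 = x1 /\ x3
u3 = u2 /\ x3 = (x1 /\ x3) /\ x3
u4 = u3 /\ x1 = ((x1 /\ x3) /\ x3) /\ x1
u5 = u1 /\ u4 = (x1 \/ x3) /\ (((x1 /\ x3) /\ x3) /\ x1)
At x1=0, x2=0, x3=0: circuit gives 0, formula gives 0.
At x1=1, x2=0, x3=1: circuit gives 1, formula gives 1.
Agrees on all 8 inputs.

Yes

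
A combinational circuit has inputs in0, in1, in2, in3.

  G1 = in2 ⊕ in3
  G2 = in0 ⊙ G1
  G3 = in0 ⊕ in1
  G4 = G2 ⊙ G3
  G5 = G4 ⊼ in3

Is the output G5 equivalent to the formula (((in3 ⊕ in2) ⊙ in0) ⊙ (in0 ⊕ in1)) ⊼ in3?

G1 = in2 ⊕ in3
G2 = in0 ⊙ G1 = in0 ⊙ (in2 ⊕ in3)
G3 = in0 ⊕ in1
G4 = G2 ⊙ G3 = (in0 ⊙ (in2 ⊕ in3)) ⊙ (in0 ⊕ in1)
G5 = G4 ⊼ in3 = ((in0 ⊙ (in2 ⊕ in3)) ⊙ (in0 ⊕ in1)) ⊼ in3
At in0=0, in1=0, in2=0, in3=1: circuit gives 0, formula gives 0.
At in0=0, in1=0, in2=0, in3=0: circuit gives 1, formula gives 1.
Agrees on all 16 inputs.

Yes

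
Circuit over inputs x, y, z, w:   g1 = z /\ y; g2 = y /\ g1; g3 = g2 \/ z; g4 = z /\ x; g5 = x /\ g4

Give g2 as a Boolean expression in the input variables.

g1 = z /\ y
g2 = y /\ g1 = y /\ (z /\ y)

y /\ (z /\ y)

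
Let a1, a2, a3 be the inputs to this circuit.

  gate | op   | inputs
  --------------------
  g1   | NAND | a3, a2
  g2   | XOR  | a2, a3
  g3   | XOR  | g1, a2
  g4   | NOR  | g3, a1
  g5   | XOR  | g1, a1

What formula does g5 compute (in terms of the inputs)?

g1 = a3 NAND a2
g5 = g1 XOR a1 = (a3 NAND a2) XOR a1

(a3 NAND a2) XOR a1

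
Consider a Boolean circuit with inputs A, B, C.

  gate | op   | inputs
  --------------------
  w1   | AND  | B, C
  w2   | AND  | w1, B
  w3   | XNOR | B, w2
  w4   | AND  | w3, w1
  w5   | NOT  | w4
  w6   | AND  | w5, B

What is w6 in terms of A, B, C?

NOT ((B XNOR ((B AND C) AND B)) AND (B AND C)) AND B

w1 = B AND C
w2 = w1 AND B = (B AND C) AND B
w3 = B XNOR w2 = B XNOR ((B AND C) AND B)
w4 = w3 AND w1 = (B XNOR ((B AND C) AND B)) AND (B AND C)
w5 = NOT w4 = NOT ((B XNOR ((B AND C) AND B)) AND (B AND C))
w6 = w5 AND B = NOT ((B XNOR ((B AND C) AND B)) AND (B AND C)) AND B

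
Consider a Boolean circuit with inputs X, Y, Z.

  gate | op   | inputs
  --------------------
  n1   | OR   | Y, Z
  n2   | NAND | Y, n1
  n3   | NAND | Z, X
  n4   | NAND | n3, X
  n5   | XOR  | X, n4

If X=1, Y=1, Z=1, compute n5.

0

n3 = 1 NAND 1 = 0
n4 = 0 NAND 1 = 1
n5 = 1 XOR 1 = 0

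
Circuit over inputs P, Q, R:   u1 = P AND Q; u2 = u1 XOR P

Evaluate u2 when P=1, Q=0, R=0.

u1 = 1 AND 0 = 0
u2 = 0 XOR 1 = 1

1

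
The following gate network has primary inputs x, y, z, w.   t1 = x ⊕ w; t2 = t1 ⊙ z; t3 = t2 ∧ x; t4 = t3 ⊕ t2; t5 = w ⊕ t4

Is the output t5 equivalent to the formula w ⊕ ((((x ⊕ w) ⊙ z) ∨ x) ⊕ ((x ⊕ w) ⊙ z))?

No

t1 = x ⊕ w
t2 = t1 ⊙ z = (x ⊕ w) ⊙ z
t3 = t2 ∧ x = ((x ⊕ w) ⊙ z) ∧ x
t4 = t3 ⊕ t2 = (((x ⊕ w) ⊙ z) ∧ x) ⊕ ((x ⊕ w) ⊙ z)
t5 = w ⊕ t4 = w ⊕ ((((x ⊕ w) ⊙ z) ∧ x) ⊕ ((x ⊕ w) ⊙ z))
At x=0, y=0, z=0, w=0: circuit gives 1, formula gives 0.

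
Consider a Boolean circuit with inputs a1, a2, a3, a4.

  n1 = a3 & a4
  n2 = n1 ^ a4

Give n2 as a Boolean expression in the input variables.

(a3 & a4) ^ a4

n1 = a3 & a4
n2 = n1 ^ a4 = (a3 & a4) ^ a4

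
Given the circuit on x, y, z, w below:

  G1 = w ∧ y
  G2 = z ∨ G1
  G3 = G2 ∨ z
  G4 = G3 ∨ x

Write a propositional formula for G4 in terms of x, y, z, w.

((z ∨ (w ∧ y)) ∨ z) ∨ x

G1 = w ∧ y
G2 = z ∨ G1 = z ∨ (w ∧ y)
G3 = G2 ∨ z = (z ∨ (w ∧ y)) ∨ z
G4 = G3 ∨ x = ((z ∨ (w ∧ y)) ∨ z) ∨ x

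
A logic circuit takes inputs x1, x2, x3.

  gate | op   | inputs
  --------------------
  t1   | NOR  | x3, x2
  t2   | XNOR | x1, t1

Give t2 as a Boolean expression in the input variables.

t1 = x3 NOR x2
t2 = x1 XNOR t1 = x1 XNOR (x3 NOR x2)

x1 XNOR (x3 NOR x2)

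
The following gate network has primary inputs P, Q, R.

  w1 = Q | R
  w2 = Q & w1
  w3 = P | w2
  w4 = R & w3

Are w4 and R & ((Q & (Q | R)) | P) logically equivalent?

w1 = Q | R
w2 = Q & w1 = Q & (Q | R)
w3 = P | w2 = P | (Q & (Q | R))
w4 = R & w3 = R & (P | (Q & (Q | R)))
At P=0, Q=0, R=0: circuit gives 0, formula gives 0.
At P=0, Q=1, R=1: circuit gives 1, formula gives 1.
Agrees on all 8 inputs.

Yes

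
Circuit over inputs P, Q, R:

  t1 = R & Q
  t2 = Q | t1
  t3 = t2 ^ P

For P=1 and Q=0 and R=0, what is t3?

1

t1 = 0 & 0 = 0
t2 = 0 | 0 = 0
t3 = 0 ^ 1 = 1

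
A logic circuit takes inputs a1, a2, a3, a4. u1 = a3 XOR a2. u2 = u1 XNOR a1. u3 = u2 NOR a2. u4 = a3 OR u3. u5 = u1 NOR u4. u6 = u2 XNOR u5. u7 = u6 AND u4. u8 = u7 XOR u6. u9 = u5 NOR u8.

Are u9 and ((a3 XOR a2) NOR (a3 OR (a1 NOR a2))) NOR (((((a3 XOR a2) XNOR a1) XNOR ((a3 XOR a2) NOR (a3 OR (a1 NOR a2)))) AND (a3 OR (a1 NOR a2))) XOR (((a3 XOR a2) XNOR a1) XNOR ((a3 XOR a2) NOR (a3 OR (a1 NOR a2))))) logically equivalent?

u1 = a3 XOR a2
u2 = u1 XNOR a1 = (a3 XOR a2) XNOR a1
u3 = u2 NOR a2 = ((a3 XOR a2) XNOR a1) NOR a2
u4 = a3 OR u3 = a3 OR (((a3 XOR a2) XNOR a1) NOR a2)
u5 = u1 NOR u4 = (a3 XOR a2) NOR (a3 OR (((a3 XOR a2) XNOR a1) NOR a2))
u6 = u2 XNOR u5 = ((a3 XOR a2) XNOR a1) XNOR ((a3 XOR a2) NOR (a3 OR (((a3 XOR a2) XNOR a1) NOR a2)))
u7 = u6 AND u4 = (((a3 XOR a2) XNOR a1) XNOR ((a3 XOR a2) NOR (a3 OR (((a3 XOR a2) XNOR a1) NOR a2)))) AND (a3 OR (((a3 XOR a2) XNOR a1) NOR a2))
u8 = u7 XOR u6 = ((((a3 XOR a2) XNOR a1) XNOR ((a3 XOR a2) NOR (a3 OR (((a3 XOR a2) XNOR a1) NOR a2)))) AND (a3 OR (((a3 XOR a2) XNOR a1) NOR a2))) XOR (((a3 XOR a2) XNOR a1) XNOR ((a3 XOR a2) NOR (a3 OR (((a3 XOR a2) XNOR a1) NOR a2))))
u9 = u5 NOR u8 = ((a3 XOR a2) NOR (a3 OR (((a3 XOR a2) XNOR a1) NOR a2))) NOR (((((a3 XOR a2) XNOR a1) XNOR ((a3 XOR a2) NOR (a3 OR (((a3 XOR a2) XNOR a1) NOR a2)))) AND (a3 OR (((a3 XOR a2) XNOR a1) NOR a2))) XOR (((a3 XOR a2) XNOR a1) XNOR ((a3 XOR a2) NOR (a3 OR (((a3 XOR a2) XNOR a1) NOR a2)))))
At a1=0, a2=0, a3=0, a4=0: circuit gives 0, formula gives 1.

No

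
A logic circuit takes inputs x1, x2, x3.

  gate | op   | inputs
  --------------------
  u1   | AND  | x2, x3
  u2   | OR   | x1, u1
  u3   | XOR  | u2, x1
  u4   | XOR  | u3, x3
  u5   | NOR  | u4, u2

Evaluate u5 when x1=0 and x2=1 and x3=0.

u1 = 1 AND 0 = 0
u2 = 0 OR 0 = 0
u3 = 0 XOR 0 = 0
u4 = 0 XOR 0 = 0
u5 = 0 NOR 0 = 1

1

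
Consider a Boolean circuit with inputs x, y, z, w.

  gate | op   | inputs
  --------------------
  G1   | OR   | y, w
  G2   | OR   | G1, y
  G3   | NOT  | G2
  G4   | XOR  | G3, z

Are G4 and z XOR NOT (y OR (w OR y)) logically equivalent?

Yes

G1 = y OR w
G2 = G1 OR y = (y OR w) OR y
G3 = NOT G2 = NOT ((y OR w) OR y)
G4 = G3 XOR z = NOT ((y OR w) OR y) XOR z
At x=0, y=0, z=0, w=1: circuit gives 0, formula gives 0.
At x=0, y=0, z=0, w=0: circuit gives 1, formula gives 1.
Agrees on all 16 inputs.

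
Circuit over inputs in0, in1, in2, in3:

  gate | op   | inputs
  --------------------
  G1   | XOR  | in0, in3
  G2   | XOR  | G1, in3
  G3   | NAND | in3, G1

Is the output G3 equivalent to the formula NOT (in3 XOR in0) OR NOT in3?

Yes

G1 = in0 XOR in3
G3 = in3 NAND G1 = in3 NAND (in0 XOR in3)
At in0=0, in1=0, in2=0, in3=1: circuit gives 0, formula gives 0.
At in0=0, in1=0, in2=0, in3=0: circuit gives 1, formula gives 1.
Agrees on all 16 inputs.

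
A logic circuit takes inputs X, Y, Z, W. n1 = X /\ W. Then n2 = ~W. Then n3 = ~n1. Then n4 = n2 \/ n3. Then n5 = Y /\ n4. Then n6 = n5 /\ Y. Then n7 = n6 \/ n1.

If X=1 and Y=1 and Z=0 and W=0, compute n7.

1

n1 = 1 /\ 0 = 0
n2 = ~0 = 1
n3 = ~0 = 1
n4 = 1 \/ 1 = 1
n5 = 1 /\ 1 = 1
n6 = 1 /\ 1 = 1
n7 = 1 \/ 0 = 1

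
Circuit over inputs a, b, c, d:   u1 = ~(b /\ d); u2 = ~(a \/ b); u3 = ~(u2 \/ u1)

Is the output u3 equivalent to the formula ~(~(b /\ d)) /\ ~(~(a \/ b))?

u1 = ~(b /\ d)
u2 = ~(a \/ b)
u3 = ~(u2 \/ u1) = ~((~(a \/ b)) \/ (~(b /\ d)))
At a=0, b=0, c=0, d=0: circuit gives 0, formula gives 0.
At a=0, b=1, c=0, d=1: circuit gives 1, formula gives 1.
Agrees on all 16 inputs.

Yes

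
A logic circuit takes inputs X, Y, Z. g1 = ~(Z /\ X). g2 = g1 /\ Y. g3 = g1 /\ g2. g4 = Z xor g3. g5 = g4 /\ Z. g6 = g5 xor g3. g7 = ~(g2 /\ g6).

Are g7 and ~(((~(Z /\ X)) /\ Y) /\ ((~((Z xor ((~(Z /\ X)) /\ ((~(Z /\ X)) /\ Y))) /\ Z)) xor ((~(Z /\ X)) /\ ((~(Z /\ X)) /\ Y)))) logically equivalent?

No

g1 = ~(Z /\ X)
g2 = g1 /\ Y = (~(Z /\ X)) /\ Y
g3 = g1 /\ g2 = (~(Z /\ X)) /\ ((~(Z /\ X)) /\ Y)
g4 = Z xor g3 = Z xor ((~(Z /\ X)) /\ ((~(Z /\ X)) /\ Y))
g5 = g4 /\ Z = (Z xor ((~(Z /\ X)) /\ ((~(Z /\ X)) /\ Y))) /\ Z
g6 = g5 xor g3 = ((Z xor ((~(Z /\ X)) /\ ((~(Z /\ X)) /\ Y))) /\ Z) xor ((~(Z /\ X)) /\ ((~(Z /\ X)) /\ Y))
g7 = ~(g2 /\ g6) = ~(((~(Z /\ X)) /\ Y) /\ (((Z xor ((~(Z /\ X)) /\ ((~(Z /\ X)) /\ Y))) /\ Z) xor ((~(Z /\ X)) /\ ((~(Z /\ X)) /\ Y))))
At X=0, Y=1, Z=0: circuit gives 0, formula gives 1.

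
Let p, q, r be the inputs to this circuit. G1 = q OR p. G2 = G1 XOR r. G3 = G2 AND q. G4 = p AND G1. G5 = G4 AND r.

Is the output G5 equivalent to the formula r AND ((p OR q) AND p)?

Yes

G1 = q OR p
G4 = p AND G1 = p AND (q OR p)
G5 = G4 AND r = (p AND (q OR p)) AND r
At p=0, q=0, r=0: circuit gives 0, formula gives 0.
At p=1, q=0, r=1: circuit gives 1, formula gives 1.
Agrees on all 8 inputs.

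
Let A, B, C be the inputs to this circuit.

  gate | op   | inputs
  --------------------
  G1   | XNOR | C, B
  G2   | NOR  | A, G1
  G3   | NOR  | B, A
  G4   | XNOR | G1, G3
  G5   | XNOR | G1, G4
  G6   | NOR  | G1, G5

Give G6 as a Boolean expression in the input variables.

(C XNOR B) NOR ((C XNOR B) XNOR ((C XNOR B) XNOR (B NOR A)))

G1 = C XNOR B
G3 = B NOR A
G4 = G1 XNOR G3 = (C XNOR B) XNOR (B NOR A)
G5 = G1 XNOR G4 = (C XNOR B) XNOR ((C XNOR B) XNOR (B NOR A))
G6 = G1 NOR G5 = (C XNOR B) NOR ((C XNOR B) XNOR ((C XNOR B) XNOR (B NOR A)))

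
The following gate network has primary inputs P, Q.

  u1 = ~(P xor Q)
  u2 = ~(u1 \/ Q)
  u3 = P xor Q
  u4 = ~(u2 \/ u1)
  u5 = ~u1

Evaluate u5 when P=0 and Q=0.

u1 = ~(0 xor 0) = 1
u5 = ~1 = 0

0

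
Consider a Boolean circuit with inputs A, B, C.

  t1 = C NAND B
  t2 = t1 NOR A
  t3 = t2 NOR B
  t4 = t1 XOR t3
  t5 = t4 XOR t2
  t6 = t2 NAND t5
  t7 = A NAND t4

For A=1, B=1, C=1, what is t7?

1

t1 = 1 NAND 1 = 0
t2 = 0 NOR 1 = 0
t3 = 0 NOR 1 = 0
t4 = 0 XOR 0 = 0
t7 = 1 NAND 0 = 1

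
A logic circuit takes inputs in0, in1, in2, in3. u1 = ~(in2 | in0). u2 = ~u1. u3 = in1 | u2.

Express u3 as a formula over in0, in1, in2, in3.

in1 | ~(~(in2 | in0))

u1 = ~(in2 | in0)
u2 = ~u1 = ~(~(in2 | in0))
u3 = in1 | u2 = in1 | ~(~(in2 | in0))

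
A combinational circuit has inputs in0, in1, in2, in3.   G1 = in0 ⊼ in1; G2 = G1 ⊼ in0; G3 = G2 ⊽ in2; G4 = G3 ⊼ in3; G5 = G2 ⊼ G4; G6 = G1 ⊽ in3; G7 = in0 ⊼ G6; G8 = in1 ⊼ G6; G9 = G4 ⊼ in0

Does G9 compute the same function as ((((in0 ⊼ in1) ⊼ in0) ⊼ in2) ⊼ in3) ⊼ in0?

G1 = in0 ⊼ in1
G2 = G1 ⊼ in0 = (in0 ⊼ in1) ⊼ in0
G3 = G2 ⊽ in2 = ((in0 ⊼ in1) ⊼ in0) ⊽ in2
G4 = G3 ⊼ in3 = (((in0 ⊼ in1) ⊼ in0) ⊽ in2) ⊼ in3
G9 = G4 ⊼ in0 = ((((in0 ⊼ in1) ⊼ in0) ⊽ in2) ⊼ in3) ⊼ in0
At in0=1, in1=0, in2=1, in3=1: circuit gives 0, formula gives 1.

No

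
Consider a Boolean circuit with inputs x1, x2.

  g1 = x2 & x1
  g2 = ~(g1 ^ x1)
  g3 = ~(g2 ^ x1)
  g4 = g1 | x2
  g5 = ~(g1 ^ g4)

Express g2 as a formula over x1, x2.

~((x2 & x1) ^ x1)

g1 = x2 & x1
g2 = ~(g1 ^ x1) = ~((x2 & x1) ^ x1)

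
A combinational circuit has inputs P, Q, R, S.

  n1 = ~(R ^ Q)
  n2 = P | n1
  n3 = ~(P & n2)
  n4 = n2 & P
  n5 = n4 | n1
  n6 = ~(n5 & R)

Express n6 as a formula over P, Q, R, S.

~((((P | (~(R ^ Q))) & P) | (~(R ^ Q))) & R)

n1 = ~(R ^ Q)
n2 = P | n1 = P | (~(R ^ Q))
n4 = n2 & P = (P | (~(R ^ Q))) & P
n5 = n4 | n1 = ((P | (~(R ^ Q))) & P) | (~(R ^ Q))
n6 = ~(n5 & R) = ~((((P | (~(R ^ Q))) & P) | (~(R ^ Q))) & R)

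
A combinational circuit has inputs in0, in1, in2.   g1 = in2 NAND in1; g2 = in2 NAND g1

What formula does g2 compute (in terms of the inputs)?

in2 NAND (in2 NAND in1)

g1 = in2 NAND in1
g2 = in2 NAND g1 = in2 NAND (in2 NAND in1)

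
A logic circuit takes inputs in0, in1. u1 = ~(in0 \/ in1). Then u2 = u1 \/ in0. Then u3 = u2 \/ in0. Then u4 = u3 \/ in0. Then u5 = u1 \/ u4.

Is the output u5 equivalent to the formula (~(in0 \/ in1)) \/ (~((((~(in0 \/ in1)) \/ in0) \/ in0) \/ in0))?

u1 = ~(in0 \/ in1)
u2 = u1 \/ in0 = (~(in0 \/ in1)) \/ in0
u3 = u2 \/ in0 = ((~(in0 \/ in1)) \/ in0) \/ in0
u4 = u3 \/ in0 = (((~(in0 \/ in1)) \/ in0) \/ in0) \/ in0
u5 = u1 \/ u4 = (~(in0 \/ in1)) \/ ((((~(in0 \/ in1)) \/ in0) \/ in0) \/ in0)
At in0=0, in1=1: circuit gives 0, formula gives 1.

No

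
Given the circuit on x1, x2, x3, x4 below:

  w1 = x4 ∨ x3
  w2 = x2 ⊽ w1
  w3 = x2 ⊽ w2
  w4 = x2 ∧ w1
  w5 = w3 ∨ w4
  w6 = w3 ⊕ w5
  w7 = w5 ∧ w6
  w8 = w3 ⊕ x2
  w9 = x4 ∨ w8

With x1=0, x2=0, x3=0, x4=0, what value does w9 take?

w1 = 0 ∨ 0 = 0
w2 = 0 ⊽ 0 = 1
w3 = 0 ⊽ 1 = 0
w8 = 0 ⊕ 0 = 0
w9 = 0 ∨ 0 = 0

0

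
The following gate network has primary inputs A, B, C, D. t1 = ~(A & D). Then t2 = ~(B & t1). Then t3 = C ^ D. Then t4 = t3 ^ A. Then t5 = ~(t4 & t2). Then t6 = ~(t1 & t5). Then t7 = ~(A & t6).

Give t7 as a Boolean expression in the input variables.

~(A & (~((~(A & D)) & (~(((C ^ D) ^ A) & (~(B & (~(A & D)))))))))

t1 = ~(A & D)
t2 = ~(B & t1) = ~(B & (~(A & D)))
t3 = C ^ D
t4 = t3 ^ A = (C ^ D) ^ A
t5 = ~(t4 & t2) = ~(((C ^ D) ^ A) & (~(B & (~(A & D)))))
t6 = ~(t1 & t5) = ~((~(A & D)) & (~(((C ^ D) ^ A) & (~(B & (~(A & D)))))))
t7 = ~(A & t6) = ~(A & (~((~(A & D)) & (~(((C ^ D) ^ A) & (~(B & (~(A & D)))))))))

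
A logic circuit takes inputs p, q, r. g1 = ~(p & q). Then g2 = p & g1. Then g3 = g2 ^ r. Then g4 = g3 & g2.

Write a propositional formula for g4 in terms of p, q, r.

((p & (~(p & q))) ^ r) & (p & (~(p & q)))

g1 = ~(p & q)
g2 = p & g1 = p & (~(p & q))
g3 = g2 ^ r = (p & (~(p & q))) ^ r
g4 = g3 & g2 = ((p & (~(p & q))) ^ r) & (p & (~(p & q)))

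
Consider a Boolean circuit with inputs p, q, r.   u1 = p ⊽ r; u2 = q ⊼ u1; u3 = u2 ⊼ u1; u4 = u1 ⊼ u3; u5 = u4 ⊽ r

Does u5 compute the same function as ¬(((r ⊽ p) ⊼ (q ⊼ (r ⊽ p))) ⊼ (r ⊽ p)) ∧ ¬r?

u1 = p ⊽ r
u2 = q ⊼ u1 = q ⊼ (p ⊽ r)
u3 = u2 ⊼ u1 = (q ⊼ (p ⊽ r)) ⊼ (p ⊽ r)
u4 = u1 ⊼ u3 = (p ⊽ r) ⊼ ((q ⊼ (p ⊽ r)) ⊼ (p ⊽ r))
u5 = u4 ⊽ r = ((p ⊽ r) ⊼ ((q ⊼ (p ⊽ r)) ⊼ (p ⊽ r))) ⊽ r
At p=0, q=0, r=0: circuit gives 0, formula gives 0.
At p=0, q=1, r=0: circuit gives 1, formula gives 1.
Agrees on all 8 inputs.

Yes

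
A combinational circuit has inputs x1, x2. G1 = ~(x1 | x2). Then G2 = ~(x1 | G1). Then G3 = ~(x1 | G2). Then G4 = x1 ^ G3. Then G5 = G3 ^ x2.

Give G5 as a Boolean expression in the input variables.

G1 = ~(x1 | x2)
G2 = ~(x1 | G1) = ~(x1 | (~(x1 | x2)))
G3 = ~(x1 | G2) = ~(x1 | (~(x1 | (~(x1 | x2)))))
G5 = G3 ^ x2 = (~(x1 | (~(x1 | (~(x1 | x2)))))) ^ x2

(~(x1 | (~(x1 | (~(x1 | x2)))))) ^ x2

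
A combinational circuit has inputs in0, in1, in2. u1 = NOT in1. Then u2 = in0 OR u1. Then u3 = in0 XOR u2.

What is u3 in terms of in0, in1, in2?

u1 = NOT in1
u2 = in0 OR u1 = in0 OR NOT in1
u3 = in0 XOR u2 = in0 XOR (in0 OR NOT in1)

in0 XOR (in0 OR NOT in1)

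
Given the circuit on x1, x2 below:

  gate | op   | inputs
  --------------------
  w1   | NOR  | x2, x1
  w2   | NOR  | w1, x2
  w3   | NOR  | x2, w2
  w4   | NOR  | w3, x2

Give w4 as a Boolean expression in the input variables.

(x2 NOR ((x2 NOR x1) NOR x2)) NOR x2

w1 = x2 NOR x1
w2 = w1 NOR x2 = (x2 NOR x1) NOR x2
w3 = x2 NOR w2 = x2 NOR ((x2 NOR x1) NOR x2)
w4 = w3 NOR x2 = (x2 NOR ((x2 NOR x1) NOR x2)) NOR x2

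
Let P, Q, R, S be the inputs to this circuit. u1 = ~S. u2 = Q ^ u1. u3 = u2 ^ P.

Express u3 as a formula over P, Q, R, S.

u1 = ~S
u2 = Q ^ u1 = Q ^ ~S
u3 = u2 ^ P = (Q ^ ~S) ^ P

(Q ^ ~S) ^ P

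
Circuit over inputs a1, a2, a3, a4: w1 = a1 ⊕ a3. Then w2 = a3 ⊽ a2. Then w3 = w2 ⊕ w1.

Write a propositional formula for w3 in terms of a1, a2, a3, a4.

(a3 ⊽ a2) ⊕ (a1 ⊕ a3)

w1 = a1 ⊕ a3
w2 = a3 ⊽ a2
w3 = w2 ⊕ w1 = (a3 ⊽ a2) ⊕ (a1 ⊕ a3)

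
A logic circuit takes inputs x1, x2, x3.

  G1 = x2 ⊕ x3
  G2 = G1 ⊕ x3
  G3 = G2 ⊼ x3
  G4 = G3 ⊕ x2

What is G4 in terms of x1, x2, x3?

(((x2 ⊕ x3) ⊕ x3) ⊼ x3) ⊕ x2

G1 = x2 ⊕ x3
G2 = G1 ⊕ x3 = (x2 ⊕ x3) ⊕ x3
G3 = G2 ⊼ x3 = ((x2 ⊕ x3) ⊕ x3) ⊼ x3
G4 = G3 ⊕ x2 = (((x2 ⊕ x3) ⊕ x3) ⊼ x3) ⊕ x2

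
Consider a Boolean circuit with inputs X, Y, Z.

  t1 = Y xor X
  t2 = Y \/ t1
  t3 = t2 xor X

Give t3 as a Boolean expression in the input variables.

(Y \/ (Y xor X)) xor X

t1 = Y xor X
t2 = Y \/ t1 = Y \/ (Y xor X)
t3 = t2 xor X = (Y \/ (Y xor X)) xor X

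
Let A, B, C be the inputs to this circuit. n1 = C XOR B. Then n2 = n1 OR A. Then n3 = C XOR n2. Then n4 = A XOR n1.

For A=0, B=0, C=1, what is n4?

1

n1 = 1 XOR 0 = 1
n4 = 0 XOR 1 = 1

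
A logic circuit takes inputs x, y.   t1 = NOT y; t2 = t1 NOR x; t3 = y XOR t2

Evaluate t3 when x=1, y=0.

0

t1 = NOT 0 = 1
t2 = 1 NOR 1 = 0
t3 = 0 XOR 0 = 0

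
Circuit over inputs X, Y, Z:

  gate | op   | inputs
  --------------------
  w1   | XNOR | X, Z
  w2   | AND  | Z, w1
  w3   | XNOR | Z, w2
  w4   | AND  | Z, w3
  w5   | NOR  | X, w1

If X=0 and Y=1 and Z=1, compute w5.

w1 = 0 XNOR 1 = 0
w5 = 0 NOR 0 = 1

1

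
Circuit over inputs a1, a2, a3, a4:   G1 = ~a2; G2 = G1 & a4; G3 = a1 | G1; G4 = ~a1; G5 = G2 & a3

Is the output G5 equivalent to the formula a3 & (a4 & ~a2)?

G1 = ~a2
G2 = G1 & a4 = ~a2 & a4
G5 = G2 & a3 = (~a2 & a4) & a3
At a1=0, a2=0, a3=0, a4=0: circuit gives 0, formula gives 0.
At a1=0, a2=0, a3=1, a4=1: circuit gives 1, formula gives 1.
Agrees on all 16 inputs.

Yes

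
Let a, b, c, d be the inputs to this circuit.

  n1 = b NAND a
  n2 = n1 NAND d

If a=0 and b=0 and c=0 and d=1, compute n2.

0

n1 = 0 NAND 0 = 1
n2 = 1 NAND 1 = 0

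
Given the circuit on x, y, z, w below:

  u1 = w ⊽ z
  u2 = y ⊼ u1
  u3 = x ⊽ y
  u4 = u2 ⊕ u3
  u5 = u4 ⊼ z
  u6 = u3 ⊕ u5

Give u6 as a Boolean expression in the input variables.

u1 = w ⊽ z
u2 = y ⊼ u1 = y ⊼ (w ⊽ z)
u3 = x ⊽ y
u4 = u2 ⊕ u3 = (y ⊼ (w ⊽ z)) ⊕ (x ⊽ y)
u5 = u4 ⊼ z = ((y ⊼ (w ⊽ z)) ⊕ (x ⊽ y)) ⊼ z
u6 = u3 ⊕ u5 = (x ⊽ y) ⊕ (((y ⊼ (w ⊽ z)) ⊕ (x ⊽ y)) ⊼ z)

(x ⊽ y) ⊕ (((y ⊼ (w ⊽ z)) ⊕ (x ⊽ y)) ⊼ z)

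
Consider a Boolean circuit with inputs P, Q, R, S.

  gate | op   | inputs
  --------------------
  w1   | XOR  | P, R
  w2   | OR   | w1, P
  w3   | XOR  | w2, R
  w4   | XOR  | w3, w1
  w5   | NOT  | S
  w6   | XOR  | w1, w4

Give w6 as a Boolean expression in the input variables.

w1 = P XOR R
w2 = w1 OR P = (P XOR R) OR P
w3 = w2 XOR R = ((P XOR R) OR P) XOR R
w4 = w3 XOR w1 = (((P XOR R) OR P) XOR R) XOR (P XOR R)
w6 = w1 XOR w4 = (P XOR R) XOR ((((P XOR R) OR P) XOR R) XOR (P XOR R))

(P XOR R) XOR ((((P XOR R) OR P) XOR R) XOR (P XOR R))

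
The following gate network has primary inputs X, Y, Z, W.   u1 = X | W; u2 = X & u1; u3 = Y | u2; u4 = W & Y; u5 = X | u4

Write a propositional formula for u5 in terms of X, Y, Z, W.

X | (W & Y)

u4 = W & Y
u5 = X | u4 = X | (W & Y)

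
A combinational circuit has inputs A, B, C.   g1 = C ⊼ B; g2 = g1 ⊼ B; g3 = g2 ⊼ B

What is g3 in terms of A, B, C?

((C ⊼ B) ⊼ B) ⊼ B

g1 = C ⊼ B
g2 = g1 ⊼ B = (C ⊼ B) ⊼ B
g3 = g2 ⊼ B = ((C ⊼ B) ⊼ B) ⊼ B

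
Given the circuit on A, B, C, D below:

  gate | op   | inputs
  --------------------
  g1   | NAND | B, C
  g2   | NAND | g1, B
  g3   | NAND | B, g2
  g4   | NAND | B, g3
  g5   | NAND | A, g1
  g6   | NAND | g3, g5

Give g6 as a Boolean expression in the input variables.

(B NAND ((B NAND C) NAND B)) NAND (A NAND (B NAND C))

g1 = B NAND C
g2 = g1 NAND B = (B NAND C) NAND B
g3 = B NAND g2 = B NAND ((B NAND C) NAND B)
g5 = A NAND g1 = A NAND (B NAND C)
g6 = g3 NAND g5 = (B NAND ((B NAND C) NAND B)) NAND (A NAND (B NAND C))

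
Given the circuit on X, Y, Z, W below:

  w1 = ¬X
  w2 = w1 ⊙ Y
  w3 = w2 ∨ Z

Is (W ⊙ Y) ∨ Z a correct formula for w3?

No

w1 = ¬X
w2 = w1 ⊙ Y = ¬X ⊙ Y
w3 = w2 ∨ Z = (¬X ⊙ Y) ∨ Z
At X=0, Y=0, Z=0, W=0: circuit gives 0, formula gives 1.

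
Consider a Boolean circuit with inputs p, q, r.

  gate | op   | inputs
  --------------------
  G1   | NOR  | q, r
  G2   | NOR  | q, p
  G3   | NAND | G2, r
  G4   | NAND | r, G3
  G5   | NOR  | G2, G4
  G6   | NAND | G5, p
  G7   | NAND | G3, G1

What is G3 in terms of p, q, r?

(q NOR p) NAND r

G2 = q NOR p
G3 = G2 NAND r = (q NOR p) NAND r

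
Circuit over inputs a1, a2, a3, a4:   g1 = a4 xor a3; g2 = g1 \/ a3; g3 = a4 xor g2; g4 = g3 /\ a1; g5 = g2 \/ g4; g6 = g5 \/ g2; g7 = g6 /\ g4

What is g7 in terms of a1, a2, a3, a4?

((((a4 xor a3) \/ a3) \/ ((a4 xor ((a4 xor a3) \/ a3)) /\ a1)) \/ ((a4 xor a3) \/ a3)) /\ ((a4 xor ((a4 xor a3) \/ a3)) /\ a1)

g1 = a4 xor a3
g2 = g1 \/ a3 = (a4 xor a3) \/ a3
g3 = a4 xor g2 = a4 xor ((a4 xor a3) \/ a3)
g4 = g3 /\ a1 = (a4 xor ((a4 xor a3) \/ a3)) /\ a1
g5 = g2 \/ g4 = ((a4 xor a3) \/ a3) \/ ((a4 xor ((a4 xor a3) \/ a3)) /\ a1)
g6 = g5 \/ g2 = (((a4 xor a3) \/ a3) \/ ((a4 xor ((a4 xor a3) \/ a3)) /\ a1)) \/ ((a4 xor a3) \/ a3)
g7 = g6 /\ g4 = ((((a4 xor a3) \/ a3) \/ ((a4 xor ((a4 xor a3) \/ a3)) /\ a1)) \/ ((a4 xor a3) \/ a3)) /\ ((a4 xor ((a4 xor a3) \/ a3)) /\ a1)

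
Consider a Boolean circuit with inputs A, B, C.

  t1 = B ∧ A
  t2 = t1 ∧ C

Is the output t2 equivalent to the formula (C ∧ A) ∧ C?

No

t1 = B ∧ A
t2 = t1 ∧ C = (B ∧ A) ∧ C
At A=1, B=0, C=1: circuit gives 0, formula gives 1.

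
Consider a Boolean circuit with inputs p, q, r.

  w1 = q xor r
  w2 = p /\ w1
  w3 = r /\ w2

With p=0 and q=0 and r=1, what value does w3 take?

w1 = 0 xor 1 = 1
w2 = 0 /\ 1 = 0
w3 = 1 /\ 0 = 0

0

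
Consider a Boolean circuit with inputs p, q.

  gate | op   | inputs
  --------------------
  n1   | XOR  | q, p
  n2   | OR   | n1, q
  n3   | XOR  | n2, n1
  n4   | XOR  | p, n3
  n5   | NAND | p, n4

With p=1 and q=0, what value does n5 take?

n1 = 0 XOR 1 = 1
n2 = 1 OR 0 = 1
n3 = 1 XOR 1 = 0
n4 = 1 XOR 0 = 1
n5 = 1 NAND 1 = 0

0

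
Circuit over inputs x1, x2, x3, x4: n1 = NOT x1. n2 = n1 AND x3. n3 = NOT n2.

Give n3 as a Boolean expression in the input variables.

n1 = NOT x1
n2 = n1 AND x3 = NOT x1 AND x3
n3 = NOT n2 = NOT (NOT x1 AND x3)

NOT (NOT x1 AND x3)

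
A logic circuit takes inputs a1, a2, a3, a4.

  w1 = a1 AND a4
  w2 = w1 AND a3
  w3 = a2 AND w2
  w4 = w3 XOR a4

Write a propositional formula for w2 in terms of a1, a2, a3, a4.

w1 = a1 AND a4
w2 = w1 AND a3 = (a1 AND a4) AND a3

(a1 AND a4) AND a3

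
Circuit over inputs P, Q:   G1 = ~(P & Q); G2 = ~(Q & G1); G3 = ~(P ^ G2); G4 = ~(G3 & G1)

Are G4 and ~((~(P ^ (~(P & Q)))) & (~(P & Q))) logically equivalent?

No

G1 = ~(P & Q)
G2 = ~(Q & G1) = ~(Q & (~(P & Q)))
G3 = ~(P ^ G2) = ~(P ^ (~(Q & (~(P & Q)))))
G4 = ~(G3 & G1) = ~((~(P ^ (~(Q & (~(P & Q)))))) & (~(P & Q)))
At P=0, Q=1: circuit gives 0, formula gives 1.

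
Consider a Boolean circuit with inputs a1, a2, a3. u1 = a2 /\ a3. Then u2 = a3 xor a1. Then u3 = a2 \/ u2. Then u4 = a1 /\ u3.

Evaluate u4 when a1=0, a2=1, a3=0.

0

u2 = 0 xor 0 = 0
u3 = 1 \/ 0 = 1
u4 = 0 /\ 1 = 0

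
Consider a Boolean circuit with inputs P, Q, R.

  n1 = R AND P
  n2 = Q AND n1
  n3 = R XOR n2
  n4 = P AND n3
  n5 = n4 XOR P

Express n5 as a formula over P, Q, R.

(P AND (R XOR (Q AND (R AND P)))) XOR P

n1 = R AND P
n2 = Q AND n1 = Q AND (R AND P)
n3 = R XOR n2 = R XOR (Q AND (R AND P))
n4 = P AND n3 = P AND (R XOR (Q AND (R AND P)))
n5 = n4 XOR P = (P AND (R XOR (Q AND (R AND P)))) XOR P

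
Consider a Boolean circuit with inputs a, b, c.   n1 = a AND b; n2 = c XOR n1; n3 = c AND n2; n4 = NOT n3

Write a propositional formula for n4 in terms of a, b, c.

NOT (c AND (c XOR (a AND b)))

n1 = a AND b
n2 = c XOR n1 = c XOR (a AND b)
n3 = c AND n2 = c AND (c XOR (a AND b))
n4 = NOT n3 = NOT (c AND (c XOR (a AND b)))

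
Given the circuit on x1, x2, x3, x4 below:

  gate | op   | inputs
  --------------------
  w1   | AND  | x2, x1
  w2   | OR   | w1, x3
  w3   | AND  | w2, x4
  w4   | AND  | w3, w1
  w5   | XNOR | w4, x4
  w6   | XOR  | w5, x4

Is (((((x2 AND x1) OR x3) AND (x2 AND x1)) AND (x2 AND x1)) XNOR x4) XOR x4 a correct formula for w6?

No

w1 = x2 AND x1
w2 = w1 OR x3 = (x2 AND x1) OR x3
w3 = w2 AND x4 = ((x2 AND x1) OR x3) AND x4
w4 = w3 AND w1 = (((x2 AND x1) OR x3) AND x4) AND (x2 AND x1)
w5 = w4 XNOR x4 = ((((x2 AND x1) OR x3) AND x4) AND (x2 AND x1)) XNOR x4
w6 = w5 XOR x4 = (((((x2 AND x1) OR x3) AND x4) AND (x2 AND x1)) XNOR x4) XOR x4
At x1=1, x2=1, x3=0, x4=0: circuit gives 1, formula gives 0.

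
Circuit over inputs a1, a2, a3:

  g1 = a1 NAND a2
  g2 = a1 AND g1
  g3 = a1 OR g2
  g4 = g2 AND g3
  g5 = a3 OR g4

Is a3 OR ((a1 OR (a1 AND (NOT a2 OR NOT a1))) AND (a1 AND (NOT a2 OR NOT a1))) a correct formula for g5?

g1 = a1 NAND a2
g2 = a1 AND g1 = a1 AND (a1 NAND a2)
g3 = a1 OR g2 = a1 OR (a1 AND (a1 NAND a2))
g4 = g2 AND g3 = (a1 AND (a1 NAND a2)) AND (a1 OR (a1 AND (a1 NAND a2)))
g5 = a3 OR g4 = a3 OR ((a1 AND (a1 NAND a2)) AND (a1 OR (a1 AND (a1 NAND a2))))
At a1=0, a2=0, a3=0: circuit gives 0, formula gives 0.
At a1=0, a2=0, a3=1: circuit gives 1, formula gives 1.
Agrees on all 8 inputs.

Yes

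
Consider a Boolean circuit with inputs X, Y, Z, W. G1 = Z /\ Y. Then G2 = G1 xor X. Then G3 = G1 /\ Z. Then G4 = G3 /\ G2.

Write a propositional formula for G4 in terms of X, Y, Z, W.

G1 = Z /\ Y
G2 = G1 xor X = (Z /\ Y) xor X
G3 = G1 /\ Z = (Z /\ Y) /\ Z
G4 = G3 /\ G2 = ((Z /\ Y) /\ Z) /\ ((Z /\ Y) xor X)

((Z /\ Y) /\ Z) /\ ((Z /\ Y) xor X)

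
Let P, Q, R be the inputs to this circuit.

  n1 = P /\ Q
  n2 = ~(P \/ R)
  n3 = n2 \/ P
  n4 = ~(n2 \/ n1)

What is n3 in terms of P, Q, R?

(~(P \/ R)) \/ P

n2 = ~(P \/ R)
n3 = n2 \/ P = (~(P \/ R)) \/ P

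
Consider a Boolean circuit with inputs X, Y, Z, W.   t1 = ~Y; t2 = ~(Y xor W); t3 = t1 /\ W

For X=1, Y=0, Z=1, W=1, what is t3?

t1 = ~0 = 1
t3 = 1 /\ 1 = 1

1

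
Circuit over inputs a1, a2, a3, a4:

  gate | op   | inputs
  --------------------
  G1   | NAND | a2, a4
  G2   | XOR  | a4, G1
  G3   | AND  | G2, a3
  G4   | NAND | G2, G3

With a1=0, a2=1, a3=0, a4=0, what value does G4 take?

G1 = 1 NAND 0 = 1
G2 = 0 XOR 1 = 1
G3 = 1 AND 0 = 0
G4 = 1 NAND 0 = 1

1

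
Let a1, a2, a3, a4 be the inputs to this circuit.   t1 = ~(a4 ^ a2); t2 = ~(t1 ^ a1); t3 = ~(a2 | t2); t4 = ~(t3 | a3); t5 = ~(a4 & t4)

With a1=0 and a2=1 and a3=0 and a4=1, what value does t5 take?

0

t1 = ~(1 ^ 1) = 1
t2 = ~(1 ^ 0) = 0
t3 = ~(1 | 0) = 0
t4 = ~(0 | 0) = 1
t5 = ~(1 & 1) = 0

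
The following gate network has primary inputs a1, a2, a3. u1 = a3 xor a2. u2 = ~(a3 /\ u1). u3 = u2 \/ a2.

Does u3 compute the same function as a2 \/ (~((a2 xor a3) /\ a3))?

Yes

u1 = a3 xor a2
u2 = ~(a3 /\ u1) = ~(a3 /\ (a3 xor a2))
u3 = u2 \/ a2 = (~(a3 /\ (a3 xor a2))) \/ a2
At a1=0, a2=0, a3=1: circuit gives 0, formula gives 0.
At a1=0, a2=0, a3=0: circuit gives 1, formula gives 1.
Agrees on all 8 inputs.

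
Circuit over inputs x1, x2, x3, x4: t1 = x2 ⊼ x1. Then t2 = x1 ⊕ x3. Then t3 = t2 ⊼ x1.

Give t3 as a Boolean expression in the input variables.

(x1 ⊕ x3) ⊼ x1

t2 = x1 ⊕ x3
t3 = t2 ⊼ x1 = (x1 ⊕ x3) ⊼ x1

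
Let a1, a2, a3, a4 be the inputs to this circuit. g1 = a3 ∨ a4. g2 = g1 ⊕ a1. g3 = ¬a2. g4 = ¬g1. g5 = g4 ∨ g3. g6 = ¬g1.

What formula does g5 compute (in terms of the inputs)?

g1 = a3 ∨ a4
g3 = ¬a2
g4 = ¬g1 = ¬(a3 ∨ a4)
g5 = g4 ∨ g3 = ¬(a3 ∨ a4) ∨ ¬a2

¬(a3 ∨ a4) ∨ ¬a2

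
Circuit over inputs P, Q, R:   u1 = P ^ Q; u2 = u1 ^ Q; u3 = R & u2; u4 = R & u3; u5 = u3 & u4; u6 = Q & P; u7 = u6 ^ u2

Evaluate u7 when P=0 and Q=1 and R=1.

u1 = 0 ^ 1 = 1
u2 = 1 ^ 1 = 0
u6 = 1 & 0 = 0
u7 = 0 ^ 0 = 0

0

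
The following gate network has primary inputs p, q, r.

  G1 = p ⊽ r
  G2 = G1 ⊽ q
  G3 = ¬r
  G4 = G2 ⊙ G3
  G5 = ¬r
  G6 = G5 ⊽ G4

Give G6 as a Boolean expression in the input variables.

G1 = p ⊽ r
G2 = G1 ⊽ q = (p ⊽ r) ⊽ q
G3 = ¬r
G4 = G2 ⊙ G3 = ((p ⊽ r) ⊽ q) ⊙ ¬r
G5 = ¬r
G6 = G5 ⊽ G4 = ¬r ⊽ (((p ⊽ r) ⊽ q) ⊙ ¬r)

¬r ⊽ (((p ⊽ r) ⊽ q) ⊙ ¬r)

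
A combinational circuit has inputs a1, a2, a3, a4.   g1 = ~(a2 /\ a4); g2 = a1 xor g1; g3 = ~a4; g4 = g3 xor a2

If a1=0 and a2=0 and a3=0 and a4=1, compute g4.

g3 = ~1 = 0
g4 = 0 xor 0 = 0

0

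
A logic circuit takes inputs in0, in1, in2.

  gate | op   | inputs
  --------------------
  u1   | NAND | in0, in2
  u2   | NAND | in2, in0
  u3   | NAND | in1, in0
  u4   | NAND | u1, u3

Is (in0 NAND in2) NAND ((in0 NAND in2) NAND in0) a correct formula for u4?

No

u1 = in0 NAND in2
u3 = in1 NAND in0
u4 = u1 NAND u3 = (in0 NAND in2) NAND (in1 NAND in0)
At in0=1, in1=0, in2=0: circuit gives 0, formula gives 1.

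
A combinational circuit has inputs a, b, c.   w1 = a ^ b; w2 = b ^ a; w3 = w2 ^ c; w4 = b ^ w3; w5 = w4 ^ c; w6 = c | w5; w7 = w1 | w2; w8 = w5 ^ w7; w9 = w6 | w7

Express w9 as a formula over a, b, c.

w1 = a ^ b
w2 = b ^ a
w3 = w2 ^ c = (b ^ a) ^ c
w4 = b ^ w3 = b ^ ((b ^ a) ^ c)
w5 = w4 ^ c = (b ^ ((b ^ a) ^ c)) ^ c
w6 = c | w5 = c | ((b ^ ((b ^ a) ^ c)) ^ c)
w7 = w1 | w2 = (a ^ b) | (b ^ a)
w9 = w6 | w7 = (c | ((b ^ ((b ^ a) ^ c)) ^ c)) | ((a ^ b) | (b ^ a))

(c | ((b ^ ((b ^ a) ^ c)) ^ c)) | ((a ^ b) | (b ^ a))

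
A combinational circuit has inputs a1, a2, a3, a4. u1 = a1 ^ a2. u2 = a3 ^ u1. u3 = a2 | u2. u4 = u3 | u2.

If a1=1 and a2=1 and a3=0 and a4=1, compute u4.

u1 = 1 ^ 1 = 0
u2 = 0 ^ 0 = 0
u3 = 1 | 0 = 1
u4 = 1 | 0 = 1

1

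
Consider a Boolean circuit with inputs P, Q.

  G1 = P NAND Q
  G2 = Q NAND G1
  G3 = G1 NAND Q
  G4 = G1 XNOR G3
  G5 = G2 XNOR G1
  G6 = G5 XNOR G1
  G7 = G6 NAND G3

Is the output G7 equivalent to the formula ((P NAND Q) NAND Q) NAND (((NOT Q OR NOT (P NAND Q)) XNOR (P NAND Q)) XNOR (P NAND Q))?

G1 = P NAND Q
G2 = Q NAND G1 = Q NAND (P NAND Q)
G3 = G1 NAND Q = (P NAND Q) NAND Q
G5 = G2 XNOR G1 = (Q NAND (P NAND Q)) XNOR (P NAND Q)
G6 = G5 XNOR G1 = ((Q NAND (P NAND Q)) XNOR (P NAND Q)) XNOR (P NAND Q)
G7 = G6 NAND G3 = (((Q NAND (P NAND Q)) XNOR (P NAND Q)) XNOR (P NAND Q)) NAND ((P NAND Q) NAND Q)
At P=0, Q=0: circuit gives 0, formula gives 0.
At P=0, Q=1: circuit gives 1, formula gives 1.
Agrees on all 4 inputs.

Yes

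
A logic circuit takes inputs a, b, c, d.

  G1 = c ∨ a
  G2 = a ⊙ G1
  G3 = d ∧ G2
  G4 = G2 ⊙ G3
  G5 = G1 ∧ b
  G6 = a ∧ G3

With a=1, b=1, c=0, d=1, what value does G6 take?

G1 = 0 ∨ 1 = 1
G2 = 1 ⊙ 1 = 1
G3 = 1 ∧ 1 = 1
G6 = 1 ∧ 1 = 1

1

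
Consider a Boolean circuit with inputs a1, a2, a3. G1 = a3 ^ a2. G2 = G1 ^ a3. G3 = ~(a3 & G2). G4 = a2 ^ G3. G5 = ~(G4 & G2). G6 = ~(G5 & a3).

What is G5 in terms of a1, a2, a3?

G1 = a3 ^ a2
G2 = G1 ^ a3 = (a3 ^ a2) ^ a3
G3 = ~(a3 & G2) = ~(a3 & ((a3 ^ a2) ^ a3))
G4 = a2 ^ G3 = a2 ^ (~(a3 & ((a3 ^ a2) ^ a3)))
G5 = ~(G4 & G2) = ~((a2 ^ (~(a3 & ((a3 ^ a2) ^ a3)))) & ((a3 ^ a2) ^ a3))

~((a2 ^ (~(a3 & ((a3 ^ a2) ^ a3)))) & ((a3 ^ a2) ^ a3))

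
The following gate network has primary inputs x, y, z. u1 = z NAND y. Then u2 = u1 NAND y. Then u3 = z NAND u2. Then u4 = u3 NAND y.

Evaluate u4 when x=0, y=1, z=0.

u1 = 0 NAND 1 = 1
u2 = 1 NAND 1 = 0
u3 = 0 NAND 0 = 1
u4 = 1 NAND 1 = 0

0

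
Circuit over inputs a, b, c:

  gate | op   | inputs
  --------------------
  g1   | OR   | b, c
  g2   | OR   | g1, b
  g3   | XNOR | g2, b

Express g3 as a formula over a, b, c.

((b OR c) OR b) XNOR b

g1 = b OR c
g2 = g1 OR b = (b OR c) OR b
g3 = g2 XNOR b = ((b OR c) OR b) XNOR b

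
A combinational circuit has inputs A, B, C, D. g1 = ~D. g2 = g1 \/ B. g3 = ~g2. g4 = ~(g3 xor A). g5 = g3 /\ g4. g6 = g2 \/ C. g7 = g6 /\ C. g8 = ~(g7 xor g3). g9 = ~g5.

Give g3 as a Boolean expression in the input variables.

~(~D \/ B)

g1 = ~D
g2 = g1 \/ B = ~D \/ B
g3 = ~g2 = ~(~D \/ B)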